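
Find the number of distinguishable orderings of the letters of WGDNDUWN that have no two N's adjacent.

3780

There are 8!/(2!·2!·2!) = 5040 arrangements of WGDNDUWN in total.
Arrangements with the N's together: treat NN as one letter, giving (7)!/(2!·2!) = 1260.
Subtracting, 5040 − 1260 = 3780 arrangements keep the N's apart.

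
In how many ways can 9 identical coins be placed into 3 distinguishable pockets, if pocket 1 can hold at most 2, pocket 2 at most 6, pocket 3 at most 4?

Without the upper bounds there are C(11,2) = 55 ways to split 9 among 3 pockets.
Subtract solutions that violate a single cap (substitute x_i' = x_i − (cap_i+1)): x_1 ≥ 3 gives C(8,2) = 28; x_2 ≥ 7 gives C(4,2) = 6; x_3 ≥ 5 gives C(6,2) = 15. Together 49.
Add back pairs where two caps are both exceeded: 0 + 3 + 0 = 3.
By inclusion–exclusion the count is 55 − 49 + 3 = 9.

9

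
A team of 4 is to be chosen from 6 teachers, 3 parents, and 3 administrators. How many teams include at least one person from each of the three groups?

Unrestricted: C(12,4) = 495 ways to pick any 4 of the 12.
Selections missing a whole group: no teachers → C(6,4) = 15; no parents → C(9,4) = 126; no administrators → C(9,4) = 126.
Add back selections omitting two groups (i.e. drawn from a single group): C(6,4) + C(3,4) + C(3,4) = 15.
By inclusion–exclusion: 495 − 267 + 15 = 243.

243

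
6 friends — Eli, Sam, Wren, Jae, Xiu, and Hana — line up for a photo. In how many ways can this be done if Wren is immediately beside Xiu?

240

Glue Wren and Xiu into one block (2 internal orders), leaving 5 units to arrange in a row.
That gives 2 × 5! = 2 × 120 = 240.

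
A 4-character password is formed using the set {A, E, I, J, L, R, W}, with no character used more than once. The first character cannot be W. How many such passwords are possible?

The first character has 7−1 = 6 choices (anything except W).
The remaining 3 characters are filled from the other 6 symbols without repetition: 6 × 5 × 4 = 120.
Total: 6 × 120 = 720.

720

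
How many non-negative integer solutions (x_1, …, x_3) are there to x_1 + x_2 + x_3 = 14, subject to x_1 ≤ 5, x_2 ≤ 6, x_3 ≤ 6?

10

Ignoring the caps, the number of non-negative solutions to x_1+…+x_3 = 14 is C(16,2) = 120.
Subtract solutions that violate a single cap (substitute x_i' = x_i − (cap_i+1)): x_1 ≥ 6 gives C(10,2) = 45; x_2 ≥ 7 gives C(9,2) = 36; x_3 ≥ 7 gives C(9,2) = 36. Together 117.
Add back pairs where two caps are both exceeded: 3 + 3 + 1 = 7.
By inclusion–exclusion the count is 120 − 117 + 7 = 10.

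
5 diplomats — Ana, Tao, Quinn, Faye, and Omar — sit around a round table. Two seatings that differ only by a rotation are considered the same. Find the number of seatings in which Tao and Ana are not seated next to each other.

Without the restriction there are (4)! = 24 seatings.
Seatings with Tao beside Ana: treat them as a block with 2 internal orders, giving 2 × (3)! = 12.
Subtracting, 24 − 12 = 12.

12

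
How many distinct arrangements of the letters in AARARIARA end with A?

280

With the last slot taken by A, it remains to arrange the other 8 letters (ARARIARA).
Those 8 letters have A appearing 4 times and R appearing 3 times, giving (8)!/(4!·3!) = 280.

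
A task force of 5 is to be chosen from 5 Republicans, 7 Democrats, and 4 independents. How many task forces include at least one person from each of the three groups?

With no constraint there are C(16,5) = 4368 possible selections.
Subtract selections that omit an entire group: no Republicans → C(11,5) = 462; no Democrats → C(9,5) = 126; no independents → C(12,5) = 792.
Add back selections omitting two groups (i.e. drawn from a single group): C(5,5) + C(7,5) + C(4,5) = 22.
By inclusion–exclusion: 4368 − 1380 + 22 = 3010.

3010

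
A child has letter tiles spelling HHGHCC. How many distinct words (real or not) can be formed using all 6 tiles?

60

HHGHCC has 6 letters with C appearing twice and H appearing 3 times.
So there are 6! / (3!·2!) = 60 distinguishable arrangements.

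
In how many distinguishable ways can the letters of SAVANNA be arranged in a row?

SAVANNA has 7 letters with A appearing 3 times and N appearing twice.
The number of distinct arrangements is 7!/(3!·2!) = 5040/12 = 420.

420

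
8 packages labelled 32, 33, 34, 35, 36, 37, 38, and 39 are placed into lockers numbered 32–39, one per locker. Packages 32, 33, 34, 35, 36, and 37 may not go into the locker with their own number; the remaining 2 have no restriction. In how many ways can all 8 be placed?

18806

Let Aᵢ (for 32 ≤ i ≤ 37) be the placements that put package i in its forbidden locker. Any j of these fix j positions, leaving (8−j)! ways to fill the rest, and there are C(6,j) ways to pick which j.
By inclusion–exclusion, the number of valid placements is Σ_{j=0}^{6} (−1)^j C(6,j)·(8−j)!.
Computing: 40320 − 30240 + 10800 − 2400 + 360 − 36 + 2 = 18806.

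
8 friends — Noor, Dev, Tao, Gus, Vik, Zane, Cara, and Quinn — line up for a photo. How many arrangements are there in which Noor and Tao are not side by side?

There are 8! = 40320 arrangements in all. If Noor and Tao are adjacent, merging them into one block gives 2·(7)! = 10080 arrangements.
So 40320 − 10080 = 30240 arrangements keep them apart.

30240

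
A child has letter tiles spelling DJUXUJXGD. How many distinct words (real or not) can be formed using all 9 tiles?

The 9 letters of DJUXUJXGD have repeats: D appearing twice, J appearing twice, U appearing twice, and X appearing twice.
So there are 9! / (2!·2!·2!·2!) = 22680 distinguishable arrangements.

22680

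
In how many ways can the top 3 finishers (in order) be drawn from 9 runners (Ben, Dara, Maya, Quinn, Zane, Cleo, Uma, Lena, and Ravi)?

There are 9 choices for 1st place, 8 for 2nd, and 7 for 3rd.
That gives 9 × 8 × 7 = 504.

504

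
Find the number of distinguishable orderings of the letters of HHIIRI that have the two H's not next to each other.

40

There are 6!/(3!·2!) = 60 arrangements of HHIIRI in total.
Arrangements with the H's together: treat HH as one letter, giving (5)!/(3!) = 20.
Subtracting, 60 − 20 = 40 arrangements keep the H's apart.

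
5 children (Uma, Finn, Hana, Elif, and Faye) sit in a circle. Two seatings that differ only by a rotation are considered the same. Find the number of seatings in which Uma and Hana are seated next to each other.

12

Treat {Uma, Hana} as one unit (2 internal orders) and seat the resulting 4 units around the table: (3)! circular arrangements.
So 2 × (3)! = 2 × 6 = 12.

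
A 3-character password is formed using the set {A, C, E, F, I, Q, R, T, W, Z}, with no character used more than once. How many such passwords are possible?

720

Choose and order 3 of the 10 symbols: the first character has 10 options, the next 9, then 8.
10 × 9 × 8 = 720.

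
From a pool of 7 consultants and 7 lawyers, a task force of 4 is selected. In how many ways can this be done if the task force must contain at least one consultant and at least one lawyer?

Unrestricted: C(14,4) = 1001 ways to pick any 4 of the 14.
Selections missing a whole group: no consultants → C(7,4) = 35; no lawyers → C(7,4) = 35.
Both groups omitted at once is impossible, so 1001 − 70 = 931.

931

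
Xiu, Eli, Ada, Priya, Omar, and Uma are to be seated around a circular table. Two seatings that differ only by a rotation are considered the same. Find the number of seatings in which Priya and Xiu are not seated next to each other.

Without the restriction there are (5)! = 120 seatings.
Those with Priya next to Xiu: fuse the pair into one unit and seat 5 units around a circle — 2·(4)! = 48.
Subtracting, 120 − 48 = 72.

72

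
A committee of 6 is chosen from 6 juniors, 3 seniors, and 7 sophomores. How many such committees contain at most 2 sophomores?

3612

Split by how many sophomores are chosen (0 through 2).
Sum: C(7,0)·C(9,6) + C(7,1)·C(9,5) + C(7,2)·C(9,4) = 84 + 882 + 2646 = 3612.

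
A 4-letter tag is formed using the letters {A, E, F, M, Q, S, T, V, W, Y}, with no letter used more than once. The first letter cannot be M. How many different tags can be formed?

4536

The first letter has 10−1 = 9 choices (anything except M).
The remaining 3 letters are filled from the other 9 symbols without repetition: 9 × 8 × 7 = 504.
Total: 9 × 504 = 4536.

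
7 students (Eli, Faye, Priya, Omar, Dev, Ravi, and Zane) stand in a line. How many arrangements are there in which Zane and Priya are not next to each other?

There are 7! = 5040 arrangements in all. If Zane and Priya are adjacent, merging them into one block gives 2·(6)! = 1440 arrangements.
So 5040 − 1440 = 3600 arrangements keep them apart.

3600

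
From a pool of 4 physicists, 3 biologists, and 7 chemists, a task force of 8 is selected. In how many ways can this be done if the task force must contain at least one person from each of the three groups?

2793

Unrestricted: C(14,8) = 3003 ways to pick any 8 of the 14.
Selections missing a whole group: no physicists → C(10,8) = 45; no biologists → C(11,8) = 165; no chemists → C(7,8) = 0.
Add back selections omitting two groups (i.e. drawn from a single group): C(4,8) + C(3,8) + C(7,8) = 0.
By inclusion–exclusion: 3003 − 210 + 0 = 2793.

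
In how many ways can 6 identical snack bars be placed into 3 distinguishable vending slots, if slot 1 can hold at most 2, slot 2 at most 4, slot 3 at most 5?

14

Ignoring the caps, the number of non-negative solutions to x_1+…+x_3 = 6 is C(8,2) = 28.
Subtract solutions that violate a single cap (substitute x_i' = x_i − (cap_i+1)): x_1 ≥ 3 gives C(5,2) = 10; x_2 ≥ 5 gives C(3,2) = 3; x_3 ≥ 6 gives C(2,2) = 1. Together 14.
No two caps can be exceeded simultaneously, so the pair terms are all 0.
By inclusion–exclusion the count is 28 − 14 + 0 = 14.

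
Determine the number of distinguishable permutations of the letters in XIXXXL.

30

XIXXXL has 6 letters with X appearing 4 times.
Dividing 6! = 720 by 4! = 24 for the repeated letters gives 30.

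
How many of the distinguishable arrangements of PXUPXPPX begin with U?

35

Fix U in the first position and arrange the remaining 7 letters.
Those 7 letters have P appearing 4 times and X appearing 3 times, giving (7)!/(4!·3!) = 35.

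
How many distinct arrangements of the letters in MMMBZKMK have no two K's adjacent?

There are 8!/(4!·2!) = 840 arrangements of MMMBZKMK in total.
If the two K's are adjacent, glue them into one block, leaving 7 items to arrange: (7)!/(4!) = 210 ways.
Subtracting, 840 − 210 = 630 arrangements keep the K's apart.

630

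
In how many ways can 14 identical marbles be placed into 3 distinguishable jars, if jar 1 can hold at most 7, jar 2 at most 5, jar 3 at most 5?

10

Ignoring the caps, the number of non-negative solutions to x_1+…+x_3 = 14 is C(16,2) = 120.
Subtract solutions that violate a single cap (substitute x_i' = x_i − (cap_i+1)): x_1 ≥ 8 gives C(8,2) = 28; x_2 ≥ 6 gives C(10,2) = 45; x_3 ≥ 6 gives C(10,2) = 45. Together 118.
Add back pairs where two caps are both exceeded: 1 + 1 + 6 = 8.
By inclusion–exclusion the count is 120 − 118 + 8 = 10.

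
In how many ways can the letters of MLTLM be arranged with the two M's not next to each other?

There are 5!/(2!·2!) = 30 arrangements of MLTLM in total.
Arrangements with the M's together: treat MM as one letter, giving (4)!/(2!) = 12.
Subtracting, 30 − 12 = 18 arrangements keep the M's apart.

18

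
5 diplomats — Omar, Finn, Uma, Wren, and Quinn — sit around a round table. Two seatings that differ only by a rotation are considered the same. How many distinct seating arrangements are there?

Seat Omar anywhere (absorbing the rotational symmetry), then permute the other 4: (4)! = 24.

24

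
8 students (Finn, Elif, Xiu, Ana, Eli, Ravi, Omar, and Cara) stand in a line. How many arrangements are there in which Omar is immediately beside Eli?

Glue Omar and Eli into one block (2 internal orders), leaving 7 units to arrange in a row.
That gives 2 × 7! = 2 × 5040 = 10080.

10080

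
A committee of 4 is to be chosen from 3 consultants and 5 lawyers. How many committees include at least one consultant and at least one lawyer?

65

Unrestricted: C(8,4) = 70 ways to pick any 4 of the 8.
Subtract selections that omit an entire group: no consultants → C(5,4) = 5; no lawyers → C(3,4) = 0.
Both groups omitted at once is impossible, so 70 − 5 = 65.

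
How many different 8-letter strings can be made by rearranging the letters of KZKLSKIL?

The 8 letters of KZKLSKIL have repeats: K appearing 3 times and L appearing twice.
Dividing 8! = 40320 by 3!·2! = 12 for the repeated letters gives 3360.

3360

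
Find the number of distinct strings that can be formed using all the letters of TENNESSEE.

TENNESSEE has 9 letters with E appearing 4 times, N appearing twice, and S appearing twice.
So there are 9! / (4!·2!·2!) = 3780 distinguishable arrangements.

3780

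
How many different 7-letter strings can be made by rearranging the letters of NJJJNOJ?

105

NJJJNOJ has 7 letters with J appearing 4 times and N appearing twice.
The number of distinct arrangements is 7!/(4!·2!) = 5040/48 = 105.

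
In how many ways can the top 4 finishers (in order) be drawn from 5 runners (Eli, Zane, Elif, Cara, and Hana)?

120

There are 5 choices for 1st place, 4 for 2nd, and so on down to 2 for position 4.
That gives 5 × 4 × 3 × 2 = 120.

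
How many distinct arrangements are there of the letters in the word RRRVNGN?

420

The 7 letters of RRRVNGN have repeats: N appearing twice and R appearing 3 times.
The number of distinct arrangements is 7!/(3!·2!) = 5040/12 = 420.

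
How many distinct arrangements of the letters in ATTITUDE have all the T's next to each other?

Treat the 3 copies of T as a single block. The multiset to arrange is then {TTT, A, D, E, I, U}, 6 items in all.
All 6 items are distinct, so there are (6)! = 720 arrangements.

720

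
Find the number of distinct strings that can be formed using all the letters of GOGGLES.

GOGGLES has 7 letters with G appearing 3 times.
So there are 7! / (3!) = 840 distinguishable arrangements.

840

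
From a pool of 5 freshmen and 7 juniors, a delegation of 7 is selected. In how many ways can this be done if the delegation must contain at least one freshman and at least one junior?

791

Unrestricted: C(12,7) = 792 ways to pick any 7 of the 12.
Subtract selections that omit an entire group: no freshmen → C(7,7) = 1; no juniors → C(5,7) = 0.
Both groups omitted at once is impossible, so 792 − 1 = 791.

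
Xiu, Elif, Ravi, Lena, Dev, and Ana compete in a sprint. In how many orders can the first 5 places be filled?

This is an ordered selection of 5 from 6: P(6,5).
That gives 6 × 5 × 4 × 3 × 2 = 720.

720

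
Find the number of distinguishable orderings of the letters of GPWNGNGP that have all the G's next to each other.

180

Treat the 3 copies of G as a single block. The multiset to arrange is then {GGG, N, N, P, P, W}, 6 items in all.
That gives (6)!/(2!·2!) = 180 arrangements.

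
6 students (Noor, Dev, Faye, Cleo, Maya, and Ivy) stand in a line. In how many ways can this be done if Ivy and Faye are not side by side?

480

Of the 6! = 720 arrangements, those with Ivy and Faye adjacent number 2 × 5! = 240 (treat the pair as a block with 2 internal orders).
Complementary counting: 720 − 240 = 480.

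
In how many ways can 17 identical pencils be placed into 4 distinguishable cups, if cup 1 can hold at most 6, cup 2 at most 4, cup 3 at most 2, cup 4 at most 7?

10

Ignoring the caps, the number of non-negative solutions to x_1+…+x_4 = 17 is C(20,3) = 1140.
Subtract solutions that violate a single cap (substitute x_i' = x_i − (cap_i+1)): x_1 ≥ 7 gives C(13,3) = 286; x_2 ≥ 5 gives C(15,3) = 455; x_3 ≥ 3 gives C(17,3) = 680; x_4 ≥ 8 gives C(12,3) = 220. Together 1641.
Add back pairs where two caps are both exceeded: 56 + 120 + 10 + 220 + 35 + 84 = 525.
Subtract triples: 10 + 0 + 0 + 4 = 14.
By inclusion–exclusion the count is 1140 − 1641 + 525 − 14 = 10.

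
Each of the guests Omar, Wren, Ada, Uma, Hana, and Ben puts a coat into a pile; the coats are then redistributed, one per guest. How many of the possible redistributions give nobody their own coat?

265

This is the derangement count D_6: permutations of 6 items with no fixed point.
By inclusion–exclusion this is Σ_{j=0}^{6} (−1)^j C(6,j)·(6−j)!.
Computing: 720 − 720 + 360 − 120 + 30 − 6 + 1 = 265.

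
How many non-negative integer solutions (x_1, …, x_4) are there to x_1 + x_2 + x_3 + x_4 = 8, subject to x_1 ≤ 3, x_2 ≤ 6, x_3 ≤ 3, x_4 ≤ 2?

By stars and bars, unrestricted non-negative solutions to x_1+…+x_4 = 8 number C(8+3,3) = 165.
Subtract solutions that violate a single cap (substitute x_i' = x_i − (cap_i+1)): x_1 ≥ 4 gives C(7,3) = 35; x_2 ≥ 7 gives C(4,3) = 4; x_3 ≥ 4 gives C(7,3) = 35; x_4 ≥ 3 gives C(8,3) = 56. Together 130.
Add back pairs where two caps are both exceeded: 0 + 1 + 4 + 0 + 0 + 4 = 9.
By inclusion–exclusion the count is 165 − 130 + 9 = 44.

44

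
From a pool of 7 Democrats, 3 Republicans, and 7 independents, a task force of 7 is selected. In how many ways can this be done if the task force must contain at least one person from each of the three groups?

Unrestricted: C(17,7) = 19448 ways to pick any 7 of the 17.
Subtract selections that omit an entire group: no Democrats → C(10,7) = 120; no Republicans → C(14,7) = 3432; no independents → C(10,7) = 120.
Add back selections omitting two groups (i.e. drawn from a single group): C(7,7) + C(3,7) + C(7,7) = 2.
By inclusion–exclusion: 19448 − 3672 + 2 = 15778.

15778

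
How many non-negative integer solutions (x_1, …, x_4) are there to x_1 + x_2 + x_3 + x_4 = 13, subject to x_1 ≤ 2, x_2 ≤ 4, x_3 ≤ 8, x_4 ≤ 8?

Without the upper bounds there are C(16,3) = 560 ways to split 13 among 4 variables.
Subtract solutions that violate a single cap (substitute x_i' = x_i − (cap_i+1)): x_1 ≥ 3 gives C(13,3) = 286; x_2 ≥ 5 gives C(11,3) = 165; x_3 ≥ 9 gives C(7,3) = 35; x_4 ≥ 9 gives C(7,3) = 35. Together 521.
Add back pairs where two caps are both exceeded: 56 + 4 + 4 + 0 + 0 + 0 = 64.
By inclusion–exclusion the count is 560 − 521 + 64 = 103.

103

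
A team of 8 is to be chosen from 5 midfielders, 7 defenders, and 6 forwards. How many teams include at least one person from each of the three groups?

41811

With no constraint there are C(18,8) = 43758 possible selections.
Selections missing a whole group: no midfielders → C(13,8) = 1287; no defenders → C(11,8) = 165; no forwards → C(12,8) = 495.
Add back selections omitting two groups (i.e. drawn from a single group): C(5,8) + C(7,8) + C(6,8) = 0.
By inclusion–exclusion: 43758 − 1947 + 0 = 41811.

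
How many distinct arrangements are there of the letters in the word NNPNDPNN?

168

The 8 letters of NNPNDPNN have repeats: N appearing 5 times and P appearing twice.
The number of distinct arrangements is 8!/(5!·2!) = 40320/240 = 168.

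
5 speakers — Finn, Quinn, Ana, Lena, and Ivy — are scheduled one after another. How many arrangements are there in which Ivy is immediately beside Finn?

48

Treat {Ivy, Finn} as a single unit. There are 4 units to order, and the pair itself can be ordered 2 ways.
That gives 2 × 4! = 2 × 24 = 48.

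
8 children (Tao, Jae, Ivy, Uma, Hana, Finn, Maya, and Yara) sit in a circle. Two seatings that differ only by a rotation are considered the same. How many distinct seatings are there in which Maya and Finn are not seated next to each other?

Without the restriction there are (7)! = 5040 seatings.
Those with Maya next to Finn: fuse the pair into one unit and seat 7 units around a circle — 2·(6)! = 1440.
Subtracting, 5040 − 1440 = 3600.

3600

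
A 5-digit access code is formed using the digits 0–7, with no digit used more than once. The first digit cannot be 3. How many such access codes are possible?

The first digit has 8−1 = 7 choices (anything except 3).
The remaining 4 digits are filled from the other 7 symbols without repetition: 7 × 6 × 5 × 4 = 840.
Total: 7 × 840 = 5880.

5880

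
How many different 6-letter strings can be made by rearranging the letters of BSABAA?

60

BSABAA has 6 letters with A appearing 3 times and B appearing twice.
Dividing 6! = 720 by 3!·2! = 12 for the repeated letters gives 60.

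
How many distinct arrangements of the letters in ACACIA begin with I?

Fix I in the first position and arrange the remaining 5 letters.
Those 5 letters have A appearing 3 times and C appearing twice, giving (5)!/(3!·2!) = 10.

10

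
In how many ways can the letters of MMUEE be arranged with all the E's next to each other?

12

Treat the 2 copies of E as a single block. The multiset to arrange is then {EE, M, M, U}, 4 items in all.
That gives (4)!/(2!) = 12 arrangements.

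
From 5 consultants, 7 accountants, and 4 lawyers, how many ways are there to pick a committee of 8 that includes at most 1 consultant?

1815

Split by how many consultants are chosen (0 through 1).
Sum: C(5,0)·C(11,8) + C(5,1)·C(11,7) = 165 + 1650 = 1815.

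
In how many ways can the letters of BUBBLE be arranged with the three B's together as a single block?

Treat the 3 copies of B as a single block. The multiset to arrange is then {BBB, E, L, U}, 4 items in all.
All 4 items are distinct, so there are (4)! = 24 arrangements.

24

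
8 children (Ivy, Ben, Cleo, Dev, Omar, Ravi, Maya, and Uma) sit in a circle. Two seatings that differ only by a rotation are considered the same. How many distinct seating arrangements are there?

Around a circle, 8 distinct people have 8!/8 = (7)! = 5040 rotationally distinct seatings.

5040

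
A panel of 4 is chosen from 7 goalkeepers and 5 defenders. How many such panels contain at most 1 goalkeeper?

Split by how many goalkeepers are chosen (0 through 1).
Sum: C(7,0)·C(5,4) + C(7,1)·C(5,3) = 5 + 70 = 75.

75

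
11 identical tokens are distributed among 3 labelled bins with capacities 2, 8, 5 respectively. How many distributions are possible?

By stars and bars, unrestricted non-negative solutions to x_1+…+x_3 = 11 number C(11+2,2) = 78.
Subtract solutions that violate a single cap (substitute x_i' = x_i − (cap_i+1)): x_1 ≥ 3 gives C(10,2) = 45; x_2 ≥ 9 gives C(4,2) = 6; x_3 ≥ 6 gives C(7,2) = 21. Together 72.
Add back pairs where two caps are both exceeded: 0 + 6 + 0 = 6.
By inclusion–exclusion the count is 78 − 72 + 6 = 12.

12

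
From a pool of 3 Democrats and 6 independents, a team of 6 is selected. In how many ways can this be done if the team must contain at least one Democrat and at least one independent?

83

With no constraint there are C(9,6) = 84 possible selections.
Selections missing a whole group: no Democrats → C(6,6) = 1; no independents → C(3,6) = 0.
Both groups omitted at once is impossible, so 84 − 1 = 83.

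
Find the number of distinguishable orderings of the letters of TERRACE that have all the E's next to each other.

360

Treat the 2 copies of E as a single block. The multiset to arrange is then {EE, A, C, R, R, T}, 6 items in all.
That gives (6)!/(2!) = 360 arrangements.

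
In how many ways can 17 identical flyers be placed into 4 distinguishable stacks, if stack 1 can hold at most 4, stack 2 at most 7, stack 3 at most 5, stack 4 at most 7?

Ignoring the caps, the number of non-negative solutions to x_1+…+x_4 = 17 is C(20,3) = 1140.
Subtract solutions that violate a single cap (substitute x_i' = x_i − (cap_i+1)): x_1 ≥ 5 gives C(15,3) = 455; x_2 ≥ 8 gives C(12,3) = 220; x_3 ≥ 6 gives C(14,3) = 364; x_4 ≥ 8 gives C(12,3) = 220. Together 1259.
Add back pairs where two caps are both exceeded: 35 + 84 + 35 + 20 + 4 + 20 = 198.
By inclusion–exclusion the count is 1140 − 1259 + 198 = 79.

79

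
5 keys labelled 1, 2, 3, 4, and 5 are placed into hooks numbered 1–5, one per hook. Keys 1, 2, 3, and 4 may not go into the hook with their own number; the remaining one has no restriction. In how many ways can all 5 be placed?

Let Aᵢ (for 1 ≤ i ≤ 4) be the placements that put key i in its forbidden hook. Any j of these fix j positions, leaving (5−j)! ways to fill the rest, and there are C(4,j) ways to pick which j.
By inclusion–exclusion, the number of valid placements is Σ_{j=0}^{4} (−1)^j C(4,j)·(5−j)!.
Computing: 120 − 96 + 36 − 8 + 1 = 53.

53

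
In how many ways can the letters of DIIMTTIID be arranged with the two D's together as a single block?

840

Treat the 2 copies of D as a single block. The multiset to arrange is then {DD, I, I, I, I, M, T, T}, 8 items in all.
That gives (8)!/(4!·2!) = 840 arrangements.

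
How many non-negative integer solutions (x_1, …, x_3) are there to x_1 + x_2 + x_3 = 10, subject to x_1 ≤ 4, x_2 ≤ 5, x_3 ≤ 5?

15

By stars and bars, unrestricted non-negative solutions to x_1+…+x_3 = 10 number C(10+2,2) = 66.
Subtract solutions that violate a single cap (substitute x_i' = x_i − (cap_i+1)): x_1 ≥ 5 gives C(7,2) = 21; x_2 ≥ 6 gives C(6,2) = 15; x_3 ≥ 6 gives C(6,2) = 15. Together 51.
No two caps can be exceeded simultaneously, so the pair terms are all 0.
By inclusion–exclusion the count is 66 − 51 + 0 = 15.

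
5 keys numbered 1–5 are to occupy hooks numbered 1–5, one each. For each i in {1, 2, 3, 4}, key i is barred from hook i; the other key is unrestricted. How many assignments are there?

Let Aᵢ (for 1 ≤ i ≤ 4) be the placements that put key i in its forbidden hook. Any j of these fix j positions, leaving (5−j)! ways to fill the rest, and there are C(4,j) ways to pick which j.
By inclusion–exclusion, the number of valid placements is Σ_{j=0}^{4} (−1)^j C(4,j)·(5−j)!.
Computing: 120 − 96 + 36 − 8 + 1 = 53.

53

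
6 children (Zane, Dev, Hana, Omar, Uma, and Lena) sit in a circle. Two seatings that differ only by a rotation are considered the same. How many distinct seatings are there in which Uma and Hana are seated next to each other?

Glue Uma and Hana into a block (2 internal orders). Seating 5 units around a circle gives (4)! arrangements.
So 2 × (4)! = 2 × 24 = 48.

48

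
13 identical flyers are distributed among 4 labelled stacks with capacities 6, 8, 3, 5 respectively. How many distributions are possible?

By stars and bars, unrestricted non-negative solutions to x_1+…+x_4 = 13 number C(13+3,3) = 560.
Subtract solutions that violate a single cap (substitute x_i' = x_i − (cap_i+1)): x_1 ≥ 7 gives C(9,3) = 84; x_2 ≥ 9 gives C(7,3) = 35; x_3 ≥ 4 gives C(12,3) = 220; x_4 ≥ 6 gives C(10,3) = 120. Together 459.
Add back pairs where two caps are both exceeded: 0 + 10 + 1 + 1 + 0 + 20 = 32.
By inclusion–exclusion the count is 560 − 459 + 32 = 133.

133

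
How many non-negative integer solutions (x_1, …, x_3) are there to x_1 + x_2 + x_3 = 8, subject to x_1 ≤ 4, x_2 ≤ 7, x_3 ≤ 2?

By stars and bars, unrestricted non-negative solutions to x_1+…+x_3 = 8 number C(8+2,2) = 45.
Subtract solutions that violate a single cap (substitute x_i' = x_i − (cap_i+1)): x_1 ≥ 5 gives C(5,2) = 10; x_2 ≥ 8 gives C(2,2) = 1; x_3 ≥ 3 gives C(7,2) = 21. Together 32.
Add back pairs where two caps are both exceeded: 0 + 1 + 0 = 1.
By inclusion–exclusion the count is 45 − 32 + 1 = 14.

14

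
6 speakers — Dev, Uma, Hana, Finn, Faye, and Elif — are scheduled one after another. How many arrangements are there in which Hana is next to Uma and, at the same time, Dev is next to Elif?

Treat {Hana,Uma} as one block (2 orders) and {Dev,Elif} as another (2 orders).
That leaves 4 units to arrange: 2 × 2 × 4! = 4 × 24 = 96.

96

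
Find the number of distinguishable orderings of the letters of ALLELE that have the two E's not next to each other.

40

There are 6!/(3!·2!) = 60 arrangements of ALLELE in total.
If the two E's are adjacent, glue them into one block, leaving 5 items to arrange: (5)!/(3!) = 20 ways.
Hence 60 − 20 = 40.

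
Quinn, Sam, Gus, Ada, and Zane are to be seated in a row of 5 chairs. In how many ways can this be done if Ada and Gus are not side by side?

72

Of the 5! = 120 arrangements, those with Ada and Gus adjacent number 2 × 4! = 48 (treat the pair as a block with 2 internal orders).
Complementary counting: 120 − 48 = 72.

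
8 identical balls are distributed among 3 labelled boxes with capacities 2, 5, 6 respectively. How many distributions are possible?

15

Without the upper bounds there are C(10,2) = 45 ways to split 8 among 3 boxes.
Subtract solutions that violate a single cap (substitute x_i' = x_i − (cap_i+1)): x_1 ≥ 3 gives C(7,2) = 21; x_2 ≥ 6 gives C(4,2) = 6; x_3 ≥ 7 gives C(3,2) = 3. Together 30.
No two caps can be exceeded simultaneously, so the pair terms are all 0.
By inclusion–exclusion the count is 45 − 30 + 0 = 15.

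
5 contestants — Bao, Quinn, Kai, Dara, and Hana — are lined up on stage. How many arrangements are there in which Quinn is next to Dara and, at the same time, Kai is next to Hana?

Treat {Quinn,Dara} as one block (2 orders) and {Kai,Hana} as another (2 orders).
That leaves 3 units to arrange: 2 × 2 × 3! = 4 × 6 = 24.

24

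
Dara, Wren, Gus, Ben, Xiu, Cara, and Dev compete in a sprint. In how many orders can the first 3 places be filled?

210

There are 7 choices for 1st place, 6 for 2nd, and 5 for 3rd.
That gives 7 × 6 × 5 = 210.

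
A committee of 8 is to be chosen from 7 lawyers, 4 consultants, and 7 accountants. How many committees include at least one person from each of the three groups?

Unrestricted: C(18,8) = 43758 ways to pick any 8 of the 18.
Subtract selections that omit an entire group: no lawyers → C(11,8) = 165; no consultants → C(14,8) = 3003; no accountants → C(11,8) = 165.
Add back selections omitting two groups (i.e. drawn from a single group): C(7,8) + C(4,8) + C(7,8) = 0.
By inclusion–exclusion: 43758 − 3333 + 0 = 40425.

40425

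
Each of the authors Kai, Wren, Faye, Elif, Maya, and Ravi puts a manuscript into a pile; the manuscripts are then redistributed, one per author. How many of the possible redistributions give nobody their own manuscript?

265

This is the derangement count D_6: permutations of 6 items with no fixed point.
By inclusion–exclusion this is Σ_{j=0}^{6} (−1)^j C(6,j)·(6−j)!.
Computing: 720 − 720 + 360 − 120 + 30 − 6 + 1 = 265.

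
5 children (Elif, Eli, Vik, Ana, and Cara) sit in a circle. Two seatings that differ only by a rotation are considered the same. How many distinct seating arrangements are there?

24

Seat Elif anywhere (absorbing the rotational symmetry), then permute the other 4: (4)! = 24.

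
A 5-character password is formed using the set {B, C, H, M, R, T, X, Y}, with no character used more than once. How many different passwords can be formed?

6720

This is a permutation of 5 out of 8: P(8,5) = 8!/3!.
8 × 7 × 6 × 5 × 4 = 6720.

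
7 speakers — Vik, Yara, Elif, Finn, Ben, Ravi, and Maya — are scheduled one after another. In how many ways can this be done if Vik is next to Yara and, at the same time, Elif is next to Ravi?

480

Treat {Vik,Yara} as one block (2 orders) and {Elif,Ravi} as another (2 orders).
That leaves 5 units to arrange: 2 × 2 × 5! = 4 × 120 = 480.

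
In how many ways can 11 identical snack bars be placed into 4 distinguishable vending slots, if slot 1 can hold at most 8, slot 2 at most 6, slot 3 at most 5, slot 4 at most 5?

207

Ignoring the caps, the number of non-negative solutions to x_1+…+x_4 = 11 is C(14,3) = 364.
Subtract solutions that violate a single cap (substitute x_i' = x_i − (cap_i+1)): x_1 ≥ 9 gives C(5,3) = 10; x_2 ≥ 7 gives C(7,3) = 35; x_3 ≥ 6 gives C(8,3) = 56; x_4 ≥ 6 gives C(8,3) = 56. Together 157.
No two caps can be exceeded simultaneously, so the pair terms are all 0.
By inclusion–exclusion the count is 364 − 157 + 0 = 207.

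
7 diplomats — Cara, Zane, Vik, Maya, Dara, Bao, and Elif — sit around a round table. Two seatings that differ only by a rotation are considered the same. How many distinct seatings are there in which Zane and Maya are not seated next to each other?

480

Without the restriction there are (6)! = 720 seatings.
Those with Zane next to Maya: fuse the pair into one unit and seat 6 units around a circle — 2·(5)! = 240.
Subtracting, 720 − 240 = 480.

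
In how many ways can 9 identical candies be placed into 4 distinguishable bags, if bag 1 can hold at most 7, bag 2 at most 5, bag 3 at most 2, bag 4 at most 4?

82

Ignoring the caps, the number of non-negative solutions to x_1+…+x_4 = 9 is C(12,3) = 220.
Subtract solutions that violate a single cap (substitute x_i' = x_i − (cap_i+1)): x_1 ≥ 8 gives C(4,3) = 4; x_2 ≥ 6 gives C(6,3) = 20; x_3 ≥ 3 gives C(9,3) = 84; x_4 ≥ 5 gives C(7,3) = 35. Together 143.
Add back pairs where two caps are both exceeded: 0 + 0 + 0 + 1 + 0 + 4 = 5.
By inclusion–exclusion the count is 220 − 143 + 5 = 82.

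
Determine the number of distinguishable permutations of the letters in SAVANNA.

420

Letter multiplicities in SAVANNA: A×3, N×2, S×1, V×1.
The number of distinct arrangements is 7!/(3!·2!) = 5040/12 = 420.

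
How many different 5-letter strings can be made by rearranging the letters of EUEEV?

EUEEV has 5 letters with E appearing 3 times.
So there are 5! / (3!) = 20 distinguishable arrangements.

20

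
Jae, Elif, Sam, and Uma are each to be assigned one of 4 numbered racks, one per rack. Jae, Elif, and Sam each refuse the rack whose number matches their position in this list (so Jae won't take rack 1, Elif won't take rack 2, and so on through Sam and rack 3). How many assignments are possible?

Let Aᵢ (for i ∈ {1, 2, 3}) be the placements that put person i in their forbidden rack. Any j of these fix j positions, leaving (4−j)! ways to fill the rest, and there are C(3,j) ways to pick which j.
By inclusion–exclusion, the number of valid placements is Σ_{j=0}^{3} (−1)^j C(3,j)·(4−j)!.
Computing: 24 − 18 + 6 − 1 = 11.

11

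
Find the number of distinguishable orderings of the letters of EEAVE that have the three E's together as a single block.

Treat the 3 copies of E as a single block. The multiset to arrange is then {EEE, A, V}, 3 items in all.
All 3 items are distinct, so there are (3)! = 6 arrangements.

6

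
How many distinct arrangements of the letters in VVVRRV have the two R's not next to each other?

10

There are 6!/(4!·2!) = 15 arrangements of VVVRRV in total.
If the two R's are adjacent, glue them into one block, leaving 5 items to arrange: (5)!/(4!) = 5 ways.
Hence 15 − 5 = 10.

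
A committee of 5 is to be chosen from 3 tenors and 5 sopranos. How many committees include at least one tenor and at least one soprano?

55

Total 5-person selections from all 8: C(8,5) = 56.
Subtract selections that omit an entire group: no tenors → C(5,5) = 1; no sopranos → C(3,5) = 0.
Both groups omitted at once is impossible, so 56 − 1 = 55.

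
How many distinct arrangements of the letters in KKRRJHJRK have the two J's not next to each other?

Total arrangements of KKRRJHJRK: 9!/(3!·3!·2!) = 5040.
If the two J's are adjacent, glue them into one block, leaving 8 items to arrange: (8)!/(3!·3!) = 1120 ways.
Subtracting, 5040 − 1120 = 3920 arrangements keep the J's apart.

3920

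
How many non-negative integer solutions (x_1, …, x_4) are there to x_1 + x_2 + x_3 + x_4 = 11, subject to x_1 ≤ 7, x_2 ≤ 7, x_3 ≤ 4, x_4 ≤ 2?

Ignoring the caps, the number of non-negative solutions to x_1+…+x_4 = 11 is C(14,3) = 364.
Subtract solutions that violate a single cap (substitute x_i' = x_i − (cap_i+1)): x_1 ≥ 8 gives C(6,3) = 20; x_2 ≥ 8 gives C(6,3) = 20; x_3 ≥ 5 gives C(9,3) = 84; x_4 ≥ 3 gives C(11,3) = 165. Together 289.
Add back pairs where two caps are both exceeded: 0 + 0 + 1 + 0 + 1 + 20 = 22.
By inclusion–exclusion the count is 364 − 289 + 22 = 97.

97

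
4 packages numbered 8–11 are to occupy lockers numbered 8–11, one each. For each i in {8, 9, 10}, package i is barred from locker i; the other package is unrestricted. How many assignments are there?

11

Let Aᵢ (for i ∈ {8, 9, 10}) be the placements that put package i in its forbidden locker. Any j of these fix j positions, leaving (4−j)! ways to fill the rest, and there are C(3,j) ways to pick which j.
By inclusion–exclusion, the number of valid placements is Σ_{j=0}^{3} (−1)^j C(3,j)·(4−j)!.
Computing: 24 − 18 + 6 − 1 = 11.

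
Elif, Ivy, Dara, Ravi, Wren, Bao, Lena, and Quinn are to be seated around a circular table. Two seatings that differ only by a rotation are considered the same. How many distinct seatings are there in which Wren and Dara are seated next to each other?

1440

Treat {Wren, Dara} as one unit (2 internal orders) and seat the resulting 7 units around the table: (6)! circular arrangements.
So 2 × (6)! = 2 × 720 = 1440.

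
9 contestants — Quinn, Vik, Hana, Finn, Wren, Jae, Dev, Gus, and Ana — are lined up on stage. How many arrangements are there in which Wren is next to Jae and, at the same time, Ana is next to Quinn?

20160

Treat {Wren,Jae} as one block (2 orders) and {Ana,Quinn} as another (2 orders).
That leaves 7 units to arrange: 2 × 2 × 7! = 4 × 5040 = 20160.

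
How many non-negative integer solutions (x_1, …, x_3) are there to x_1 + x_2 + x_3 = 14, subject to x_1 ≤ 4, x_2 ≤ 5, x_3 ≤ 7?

By stars and bars, unrestricted non-negative solutions to x_1+…+x_3 = 14 number C(14+2,2) = 120.
Subtract solutions that violate a single cap (substitute x_i' = x_i − (cap_i+1)): x_1 ≥ 5 gives C(11,2) = 55; x_2 ≥ 6 gives C(10,2) = 45; x_3 ≥ 8 gives C(8,2) = 28. Together 128.
Add back pairs where two caps are both exceeded: 10 + 3 + 1 = 14.
By inclusion–exclusion the count is 120 − 128 + 14 = 6.

6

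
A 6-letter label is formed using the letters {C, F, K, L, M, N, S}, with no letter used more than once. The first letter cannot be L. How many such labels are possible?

4320

The first letter has 7−1 = 6 choices (anything except L).
The remaining 5 letters are filled from the other 6 symbols without repetition: 6 × 5 × 4 × 3 × 2 = 720.
Total: 6 × 720 = 4320.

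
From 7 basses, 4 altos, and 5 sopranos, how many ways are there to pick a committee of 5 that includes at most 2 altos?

Split by how many altos are chosen (0 through 2).
Sum: C(4,0)·C(12,5) + C(4,1)·C(12,4) + C(4,2)·C(12,3) = 792 + 1980 + 1320 = 4092.

4092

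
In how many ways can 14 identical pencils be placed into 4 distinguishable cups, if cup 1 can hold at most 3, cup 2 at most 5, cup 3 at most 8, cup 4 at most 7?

139

Without the upper bounds there are C(17,3) = 680 ways to split 14 among 4 cups.
Subtract solutions that violate a single cap (substitute x_i' = x_i − (cap_i+1)): x_1 ≥ 4 gives C(13,3) = 286; x_2 ≥ 6 gives C(11,3) = 165; x_3 ≥ 9 gives C(8,3) = 56; x_4 ≥ 8 gives C(9,3) = 84. Together 591.
Add back pairs where two caps are both exceeded: 35 + 4 + 10 + 0 + 1 + 0 = 50.
By inclusion–exclusion the count is 680 − 591 + 50 = 139.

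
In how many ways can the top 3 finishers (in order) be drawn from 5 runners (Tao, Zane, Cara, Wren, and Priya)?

There are 5 choices for 1st place, 4 for 2nd, and 3 for 3rd.
That gives 5 × 4 × 3 = 60.

60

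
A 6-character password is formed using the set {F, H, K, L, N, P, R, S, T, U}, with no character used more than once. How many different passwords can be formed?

151200

With no repetition, fill the 6 characters in order: 10 choices, then 9, down to 5.
10 × 9 × 8 × 7 × 6 × 5 = 151200.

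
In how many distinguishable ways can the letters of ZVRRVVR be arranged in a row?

140

Letter multiplicities in ZVRRVVR: R×3, V×3, Z×1.
The number of distinct arrangements is 7!/(3!·3!) = 5040/36 = 140.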